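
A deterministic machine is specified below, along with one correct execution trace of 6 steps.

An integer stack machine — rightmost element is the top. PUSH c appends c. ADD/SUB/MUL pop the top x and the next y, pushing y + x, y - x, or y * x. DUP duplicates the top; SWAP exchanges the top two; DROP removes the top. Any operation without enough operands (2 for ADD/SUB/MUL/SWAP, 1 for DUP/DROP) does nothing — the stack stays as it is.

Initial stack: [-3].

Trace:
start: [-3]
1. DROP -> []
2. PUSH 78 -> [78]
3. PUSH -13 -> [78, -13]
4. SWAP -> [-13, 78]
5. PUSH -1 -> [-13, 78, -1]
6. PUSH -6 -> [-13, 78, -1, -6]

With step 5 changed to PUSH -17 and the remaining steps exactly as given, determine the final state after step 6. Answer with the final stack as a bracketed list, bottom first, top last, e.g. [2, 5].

[-13, 78, -17, -6]

(re-executing from step 5 with the substitution; state before step 5: [-13, 78])
5. PUSH -17 -> [-13, 78, -17]
6. PUSH -6 -> [-13, 78, -17, -6]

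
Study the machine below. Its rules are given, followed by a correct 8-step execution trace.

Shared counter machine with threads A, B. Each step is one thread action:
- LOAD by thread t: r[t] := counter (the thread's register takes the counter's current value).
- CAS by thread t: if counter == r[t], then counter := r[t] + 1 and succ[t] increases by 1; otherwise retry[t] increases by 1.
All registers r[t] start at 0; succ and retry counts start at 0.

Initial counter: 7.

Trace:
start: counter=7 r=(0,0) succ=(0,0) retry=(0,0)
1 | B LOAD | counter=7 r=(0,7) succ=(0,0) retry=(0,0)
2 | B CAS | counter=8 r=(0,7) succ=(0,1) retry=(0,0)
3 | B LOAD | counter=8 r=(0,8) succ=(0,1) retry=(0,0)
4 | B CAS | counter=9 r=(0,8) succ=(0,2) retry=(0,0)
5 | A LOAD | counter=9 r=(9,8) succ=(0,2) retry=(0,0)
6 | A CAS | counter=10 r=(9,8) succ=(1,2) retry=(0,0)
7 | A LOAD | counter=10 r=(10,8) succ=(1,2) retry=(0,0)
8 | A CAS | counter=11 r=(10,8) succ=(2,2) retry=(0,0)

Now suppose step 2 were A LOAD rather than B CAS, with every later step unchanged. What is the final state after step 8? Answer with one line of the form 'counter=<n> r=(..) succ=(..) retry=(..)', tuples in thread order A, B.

counter=10 r=(9,7) succ=(2,1) retry=(0,0)

(re-executing from step 2 with the substitution; state before step 2: counter=7 r=(0,7) succ=(0,0) retry=(0,0))
2 | A LOAD | counter=7 r=(7,7) succ=(0,0) retry=(0,0)
3 | B LOAD | counter=7 r=(7,7) succ=(0,0) retry=(0,0)
4 | B CAS | counter=8 r=(7,7) succ=(0,1) retry=(0,0)
5 | A LOAD | counter=8 r=(8,7) succ=(0,1) retry=(0,0)
6 | A CAS | counter=9 r=(8,7) succ=(1,1) retry=(0,0)
7 | A LOAD | counter=9 r=(9,7) succ=(1,1) retry=(0,0)
8 | A CAS | counter=10 r=(9,7) succ=(2,1) retry=(0,0)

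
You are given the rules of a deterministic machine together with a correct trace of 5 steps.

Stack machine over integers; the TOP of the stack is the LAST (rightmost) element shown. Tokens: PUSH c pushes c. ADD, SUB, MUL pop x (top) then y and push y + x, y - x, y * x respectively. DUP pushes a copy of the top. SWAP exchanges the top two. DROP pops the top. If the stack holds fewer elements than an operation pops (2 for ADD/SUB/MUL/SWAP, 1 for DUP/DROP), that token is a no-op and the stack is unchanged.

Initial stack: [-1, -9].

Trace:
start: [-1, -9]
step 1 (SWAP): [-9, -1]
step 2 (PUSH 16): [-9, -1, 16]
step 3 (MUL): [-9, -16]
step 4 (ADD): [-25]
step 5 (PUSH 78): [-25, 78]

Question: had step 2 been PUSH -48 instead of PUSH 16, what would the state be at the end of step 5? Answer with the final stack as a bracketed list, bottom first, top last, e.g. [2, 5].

[39, 78]

(re-executing from step 2 with the substitution; state before step 2: [-9, -1])
step 2 (PUSH -48): [-9, -1, -48]
step 3 (MUL): [-9, 48]
step 4 (ADD): [39]
step 5 (PUSH 78): [39, 78]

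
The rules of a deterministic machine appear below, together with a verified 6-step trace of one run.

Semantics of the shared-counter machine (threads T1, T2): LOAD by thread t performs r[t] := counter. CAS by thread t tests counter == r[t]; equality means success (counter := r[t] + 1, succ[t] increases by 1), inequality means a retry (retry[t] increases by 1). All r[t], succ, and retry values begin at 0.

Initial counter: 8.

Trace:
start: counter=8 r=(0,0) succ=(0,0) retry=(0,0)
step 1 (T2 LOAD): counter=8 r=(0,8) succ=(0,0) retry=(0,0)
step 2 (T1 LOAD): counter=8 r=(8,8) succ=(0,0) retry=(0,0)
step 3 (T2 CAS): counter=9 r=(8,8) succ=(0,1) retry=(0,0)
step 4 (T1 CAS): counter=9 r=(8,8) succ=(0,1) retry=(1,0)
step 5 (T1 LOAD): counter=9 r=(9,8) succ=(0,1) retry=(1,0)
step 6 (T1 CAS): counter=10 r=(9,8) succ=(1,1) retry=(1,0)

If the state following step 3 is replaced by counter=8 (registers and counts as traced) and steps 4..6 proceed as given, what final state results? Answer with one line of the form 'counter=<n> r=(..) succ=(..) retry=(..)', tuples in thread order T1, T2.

state after step 3 := counter=8 r=(8,8) succ=(0,1) retry=(0,0)
step 4 (T1 CAS): counter=9 r=(8,8) succ=(1,1) retry=(0,0)
step 5 (T1 LOAD): counter=9 r=(9,8) succ=(1,1) retry=(0,0)
step 6 (T1 CAS): counter=10 r=(9,8) succ=(2,1) retry=(0,0)

counter=10 r=(9,8) succ=(2,1) retry=(0,0)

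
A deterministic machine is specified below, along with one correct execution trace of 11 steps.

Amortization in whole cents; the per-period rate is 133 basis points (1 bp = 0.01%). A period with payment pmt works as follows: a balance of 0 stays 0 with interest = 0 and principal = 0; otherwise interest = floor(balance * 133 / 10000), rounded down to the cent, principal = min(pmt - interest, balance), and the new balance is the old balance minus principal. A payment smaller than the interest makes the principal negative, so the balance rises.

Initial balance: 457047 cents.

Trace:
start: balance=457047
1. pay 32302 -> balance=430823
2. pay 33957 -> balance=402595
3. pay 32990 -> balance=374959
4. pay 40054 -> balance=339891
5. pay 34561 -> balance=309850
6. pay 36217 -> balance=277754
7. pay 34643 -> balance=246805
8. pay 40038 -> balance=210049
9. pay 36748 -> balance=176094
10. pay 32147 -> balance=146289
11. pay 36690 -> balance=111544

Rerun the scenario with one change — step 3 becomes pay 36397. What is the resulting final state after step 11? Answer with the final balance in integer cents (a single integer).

107755

(re-executing from step 3 with the substitution; state before step 3: balance=402595)
3. pay 36397 -> balance=371552
4. pay 40054 -> balance=336439
5. pay 34561 -> balance=306352
6. pay 36217 -> balance=274209
7. pay 34643 -> balance=243212
8. pay 40038 -> balance=206408
9. pay 36748 -> balance=172405
10. pay 32147 -> balance=142550
11. pay 36690 -> balance=107755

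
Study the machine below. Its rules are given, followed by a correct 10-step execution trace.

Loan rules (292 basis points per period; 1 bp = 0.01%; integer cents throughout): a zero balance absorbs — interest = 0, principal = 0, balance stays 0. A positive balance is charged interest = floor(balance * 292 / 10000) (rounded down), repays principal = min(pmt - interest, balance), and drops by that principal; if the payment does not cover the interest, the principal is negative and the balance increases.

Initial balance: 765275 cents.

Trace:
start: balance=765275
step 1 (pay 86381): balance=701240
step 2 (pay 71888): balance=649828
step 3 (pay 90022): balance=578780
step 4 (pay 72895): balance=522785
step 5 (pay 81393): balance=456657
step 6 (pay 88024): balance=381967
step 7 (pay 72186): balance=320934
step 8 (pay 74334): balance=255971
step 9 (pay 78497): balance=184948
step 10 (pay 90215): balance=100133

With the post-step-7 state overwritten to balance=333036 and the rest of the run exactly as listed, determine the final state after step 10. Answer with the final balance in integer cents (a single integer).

state after step 7 := balance=333036
step 8 (pay 74334): balance=268426
step 9 (pay 78497): balance=197767
step 10 (pay 90215): balance=113326

113326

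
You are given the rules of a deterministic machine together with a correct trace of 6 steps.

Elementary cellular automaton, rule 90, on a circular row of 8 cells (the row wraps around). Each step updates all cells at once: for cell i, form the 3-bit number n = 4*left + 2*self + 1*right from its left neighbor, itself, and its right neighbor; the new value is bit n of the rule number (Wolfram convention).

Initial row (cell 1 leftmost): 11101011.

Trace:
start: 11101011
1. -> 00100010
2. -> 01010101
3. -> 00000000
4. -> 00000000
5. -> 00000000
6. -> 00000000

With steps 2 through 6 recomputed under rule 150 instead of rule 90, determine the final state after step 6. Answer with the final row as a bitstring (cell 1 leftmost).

(re-executing steps 2..6 under rule 150; state before step 2: 00100010)
2. -> 01110111
3. -> 00100010
4. -> 01110111
5. -> 00100010
6. -> 01110111

01110111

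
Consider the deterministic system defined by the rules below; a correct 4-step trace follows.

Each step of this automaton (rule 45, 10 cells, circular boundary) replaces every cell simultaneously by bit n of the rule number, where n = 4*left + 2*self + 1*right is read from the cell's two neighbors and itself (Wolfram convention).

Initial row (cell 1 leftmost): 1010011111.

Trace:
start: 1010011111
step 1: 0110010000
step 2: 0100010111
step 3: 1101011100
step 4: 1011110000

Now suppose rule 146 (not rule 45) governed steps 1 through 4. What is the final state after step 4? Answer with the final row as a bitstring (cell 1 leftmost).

(re-executing steps 1..4 under rule 146; state before step 1: 1010011111)
step 1: 0001101111
step 2: 1010000110
step 3: 0001001000
step 4: 0010110100

0010110100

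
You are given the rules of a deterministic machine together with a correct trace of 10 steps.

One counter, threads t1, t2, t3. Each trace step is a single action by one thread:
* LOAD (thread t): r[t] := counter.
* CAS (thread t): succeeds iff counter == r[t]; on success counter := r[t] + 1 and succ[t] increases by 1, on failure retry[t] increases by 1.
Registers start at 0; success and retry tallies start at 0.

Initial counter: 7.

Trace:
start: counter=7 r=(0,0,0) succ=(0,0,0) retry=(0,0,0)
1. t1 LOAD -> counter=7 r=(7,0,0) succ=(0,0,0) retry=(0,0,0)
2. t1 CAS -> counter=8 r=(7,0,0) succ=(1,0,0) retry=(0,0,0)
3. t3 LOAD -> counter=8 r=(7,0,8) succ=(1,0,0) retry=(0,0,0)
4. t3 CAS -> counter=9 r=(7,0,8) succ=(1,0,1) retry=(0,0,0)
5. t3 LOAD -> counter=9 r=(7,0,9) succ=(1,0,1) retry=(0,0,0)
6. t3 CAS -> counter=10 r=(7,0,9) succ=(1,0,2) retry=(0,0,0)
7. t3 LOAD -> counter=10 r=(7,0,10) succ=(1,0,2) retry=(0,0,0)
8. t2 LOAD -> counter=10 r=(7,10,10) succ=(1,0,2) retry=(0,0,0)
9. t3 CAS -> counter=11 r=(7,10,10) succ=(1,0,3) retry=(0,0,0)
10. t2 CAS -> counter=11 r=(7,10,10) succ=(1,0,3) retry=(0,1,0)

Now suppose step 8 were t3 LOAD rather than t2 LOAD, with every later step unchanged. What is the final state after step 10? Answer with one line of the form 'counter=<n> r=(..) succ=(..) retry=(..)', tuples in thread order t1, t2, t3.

counter=11 r=(7,0,10) succ=(1,0,3) retry=(0,1,0)

(re-executing from step 8 with the substitution; state before step 8: counter=10 r=(7,0,10) succ=(1,0,2) retry=(0,0,0))
8. t3 LOAD -> counter=10 r=(7,0,10) succ=(1,0,2) retry=(0,0,0)
9. t3 CAS -> counter=11 r=(7,0,10) succ=(1,0,3) retry=(0,0,0)
10. t2 CAS -> counter=11 r=(7,0,10) succ=(1,0,3) retry=(0,1,0)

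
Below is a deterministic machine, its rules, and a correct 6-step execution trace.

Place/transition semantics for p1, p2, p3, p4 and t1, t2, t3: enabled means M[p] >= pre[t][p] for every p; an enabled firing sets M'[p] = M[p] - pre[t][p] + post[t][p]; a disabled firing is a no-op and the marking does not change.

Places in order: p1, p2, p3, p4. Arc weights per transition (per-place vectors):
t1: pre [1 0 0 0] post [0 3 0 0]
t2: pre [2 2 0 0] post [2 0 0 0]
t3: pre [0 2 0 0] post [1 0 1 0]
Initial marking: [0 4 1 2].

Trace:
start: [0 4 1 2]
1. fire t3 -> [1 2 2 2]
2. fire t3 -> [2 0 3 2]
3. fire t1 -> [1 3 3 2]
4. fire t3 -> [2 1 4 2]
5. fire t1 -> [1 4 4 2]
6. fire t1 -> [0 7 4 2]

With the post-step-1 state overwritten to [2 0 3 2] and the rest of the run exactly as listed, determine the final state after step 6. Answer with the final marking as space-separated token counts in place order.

state after step 1 := [2 0 3 2]
2. fire t3 -> [2 0 3 2]
3. fire t1 -> [1 3 3 2]
4. fire t3 -> [2 1 4 2]
5. fire t1 -> [1 4 4 2]
6. fire t1 -> [0 7 4 2]

0 7 4 2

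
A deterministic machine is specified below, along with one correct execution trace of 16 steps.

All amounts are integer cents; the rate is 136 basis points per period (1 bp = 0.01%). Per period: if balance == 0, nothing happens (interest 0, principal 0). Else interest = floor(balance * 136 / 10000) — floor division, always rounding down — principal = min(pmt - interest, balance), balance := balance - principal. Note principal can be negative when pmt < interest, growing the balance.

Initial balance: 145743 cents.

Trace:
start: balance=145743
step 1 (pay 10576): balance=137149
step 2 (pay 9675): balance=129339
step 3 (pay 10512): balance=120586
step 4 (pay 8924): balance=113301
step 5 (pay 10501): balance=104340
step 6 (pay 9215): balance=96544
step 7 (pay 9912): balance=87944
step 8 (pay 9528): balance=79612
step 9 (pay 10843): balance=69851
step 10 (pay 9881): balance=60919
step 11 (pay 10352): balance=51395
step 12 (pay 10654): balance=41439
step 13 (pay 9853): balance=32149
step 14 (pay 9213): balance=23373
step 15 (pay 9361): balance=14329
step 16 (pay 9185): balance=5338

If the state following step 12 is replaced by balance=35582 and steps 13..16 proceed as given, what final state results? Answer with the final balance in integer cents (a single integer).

0

state after step 12 := balance=35582
step 13 (pay 9853): balance=26212
step 14 (pay 9213): balance=17355
step 15 (pay 9361): balance=8230
step 16 (pay 9185): balance=0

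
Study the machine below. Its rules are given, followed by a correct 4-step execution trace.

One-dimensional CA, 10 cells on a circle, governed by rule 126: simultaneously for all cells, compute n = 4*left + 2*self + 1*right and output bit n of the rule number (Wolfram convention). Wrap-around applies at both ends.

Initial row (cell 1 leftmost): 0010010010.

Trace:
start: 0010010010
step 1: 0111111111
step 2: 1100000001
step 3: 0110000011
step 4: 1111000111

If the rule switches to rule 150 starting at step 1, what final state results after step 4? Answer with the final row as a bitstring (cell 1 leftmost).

0100111001

(re-executing steps 1..4 under rule 150; state before step 1: 0010010010)
step 1: 0111111111
step 2: 0011111110
step 3: 0101111101
step 4: 0100111001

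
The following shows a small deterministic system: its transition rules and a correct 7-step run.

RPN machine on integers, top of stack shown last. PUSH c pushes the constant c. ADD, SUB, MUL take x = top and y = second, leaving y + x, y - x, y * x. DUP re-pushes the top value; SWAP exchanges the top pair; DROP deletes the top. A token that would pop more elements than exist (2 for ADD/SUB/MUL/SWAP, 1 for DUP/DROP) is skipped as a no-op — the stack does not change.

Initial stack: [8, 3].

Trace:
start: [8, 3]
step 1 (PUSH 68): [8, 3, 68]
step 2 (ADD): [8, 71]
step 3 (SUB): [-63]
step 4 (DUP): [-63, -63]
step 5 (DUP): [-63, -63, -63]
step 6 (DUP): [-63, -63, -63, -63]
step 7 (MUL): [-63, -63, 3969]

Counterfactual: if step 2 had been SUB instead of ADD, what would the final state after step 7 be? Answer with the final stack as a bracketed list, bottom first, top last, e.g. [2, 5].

[73, 73, 5329]

(re-executing from step 2 with the substitution; state before step 2: [8, 3, 68])
step 2 (SUB): [8, -65]
step 3 (SUB): [73]
step 4 (DUP): [73, 73]
step 5 (DUP): [73, 73, 73]
step 6 (DUP): [73, 73, 73, 73]
step 7 (MUL): [73, 73, 5329]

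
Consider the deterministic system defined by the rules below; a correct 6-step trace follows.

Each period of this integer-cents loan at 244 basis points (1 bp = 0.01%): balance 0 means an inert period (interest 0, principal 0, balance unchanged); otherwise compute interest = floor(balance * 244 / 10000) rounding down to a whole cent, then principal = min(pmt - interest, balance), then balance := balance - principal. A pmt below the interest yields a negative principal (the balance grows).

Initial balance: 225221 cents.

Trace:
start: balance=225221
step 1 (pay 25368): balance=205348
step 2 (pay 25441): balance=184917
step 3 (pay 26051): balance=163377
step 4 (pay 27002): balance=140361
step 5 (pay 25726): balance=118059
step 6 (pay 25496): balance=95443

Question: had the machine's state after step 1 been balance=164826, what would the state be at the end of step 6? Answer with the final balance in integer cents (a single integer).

49730

state after step 1 := balance=164826
step 2 (pay 25441): balance=143406
step 3 (pay 26051): balance=120854
step 4 (pay 27002): balance=96800
step 5 (pay 25726): balance=73435
step 6 (pay 25496): balance=49730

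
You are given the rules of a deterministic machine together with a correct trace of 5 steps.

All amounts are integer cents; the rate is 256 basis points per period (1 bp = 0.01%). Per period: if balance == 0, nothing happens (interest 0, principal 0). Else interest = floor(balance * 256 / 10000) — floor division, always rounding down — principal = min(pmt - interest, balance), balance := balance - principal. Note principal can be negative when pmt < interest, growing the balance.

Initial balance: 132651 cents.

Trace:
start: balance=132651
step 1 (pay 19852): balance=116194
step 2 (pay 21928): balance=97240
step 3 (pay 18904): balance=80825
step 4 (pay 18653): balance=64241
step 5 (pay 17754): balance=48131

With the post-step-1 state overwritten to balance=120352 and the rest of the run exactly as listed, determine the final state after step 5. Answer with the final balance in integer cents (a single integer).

52732

state after step 1 := balance=120352
step 2 (pay 21928): balance=101505
step 3 (pay 18904): balance=85199
step 4 (pay 18653): balance=68727
step 5 (pay 17754): balance=52732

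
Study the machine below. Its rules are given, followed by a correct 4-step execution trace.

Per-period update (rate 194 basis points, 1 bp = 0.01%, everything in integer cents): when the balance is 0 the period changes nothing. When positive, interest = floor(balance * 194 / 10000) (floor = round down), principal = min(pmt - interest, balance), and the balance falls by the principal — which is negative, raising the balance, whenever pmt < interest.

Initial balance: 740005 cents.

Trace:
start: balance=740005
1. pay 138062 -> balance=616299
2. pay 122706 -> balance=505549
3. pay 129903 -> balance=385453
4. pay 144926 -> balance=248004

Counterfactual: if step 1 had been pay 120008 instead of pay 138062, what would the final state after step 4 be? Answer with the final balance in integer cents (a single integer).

267129

(re-executing from step 1 with the substitution; state before step 1: balance=740005)
1. pay 120008 -> balance=634353
2. pay 122706 -> balance=523953
3. pay 129903 -> balance=404214
4. pay 144926 -> balance=267129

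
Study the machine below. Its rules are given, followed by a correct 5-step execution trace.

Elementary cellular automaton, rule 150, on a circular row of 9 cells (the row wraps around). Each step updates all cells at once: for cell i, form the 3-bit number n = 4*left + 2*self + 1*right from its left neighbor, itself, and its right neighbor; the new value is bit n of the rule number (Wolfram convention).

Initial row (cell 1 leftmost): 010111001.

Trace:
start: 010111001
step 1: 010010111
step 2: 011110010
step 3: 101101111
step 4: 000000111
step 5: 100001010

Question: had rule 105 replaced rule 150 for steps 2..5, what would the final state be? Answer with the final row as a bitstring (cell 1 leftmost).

(re-executing steps 2..5 under rule 105; state before step 2: 010010111)
step 2: 100001101
step 3: 101101111
step 4: 111111000
step 5: 100001010

100001010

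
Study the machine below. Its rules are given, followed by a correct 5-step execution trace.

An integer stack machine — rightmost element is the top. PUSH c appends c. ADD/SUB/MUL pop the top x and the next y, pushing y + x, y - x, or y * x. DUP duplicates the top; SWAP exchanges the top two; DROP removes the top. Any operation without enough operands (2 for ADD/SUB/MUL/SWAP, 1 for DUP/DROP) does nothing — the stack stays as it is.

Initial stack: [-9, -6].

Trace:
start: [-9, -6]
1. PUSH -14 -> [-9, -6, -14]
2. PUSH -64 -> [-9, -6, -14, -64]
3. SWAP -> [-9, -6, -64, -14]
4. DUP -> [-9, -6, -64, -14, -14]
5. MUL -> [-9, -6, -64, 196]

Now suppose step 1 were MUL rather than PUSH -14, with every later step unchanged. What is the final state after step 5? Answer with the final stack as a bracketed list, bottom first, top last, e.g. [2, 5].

(re-executing from step 1 with the substitution; state before step 1: [-9, -6])
1. MUL -> [54]
2. PUSH -64 -> [54, -64]
3. SWAP -> [-64, 54]
4. DUP -> [-64, 54, 54]
5. MUL -> [-64, 2916]

[-64, 2916]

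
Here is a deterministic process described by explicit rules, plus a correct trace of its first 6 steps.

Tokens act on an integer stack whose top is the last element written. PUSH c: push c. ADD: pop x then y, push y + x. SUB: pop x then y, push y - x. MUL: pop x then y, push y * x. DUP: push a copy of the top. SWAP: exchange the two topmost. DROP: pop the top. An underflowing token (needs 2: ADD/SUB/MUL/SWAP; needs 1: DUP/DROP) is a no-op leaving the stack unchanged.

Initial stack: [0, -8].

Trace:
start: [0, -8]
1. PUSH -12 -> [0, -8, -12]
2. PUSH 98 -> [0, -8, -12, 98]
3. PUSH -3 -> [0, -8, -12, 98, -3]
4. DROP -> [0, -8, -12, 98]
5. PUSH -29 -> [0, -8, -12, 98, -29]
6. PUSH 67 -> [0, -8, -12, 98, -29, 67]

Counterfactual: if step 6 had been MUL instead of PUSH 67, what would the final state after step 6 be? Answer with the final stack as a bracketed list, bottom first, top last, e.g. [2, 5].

[0, -8, -12, -2842]

(re-executing from step 6 with the substitution; state before step 6: [0, -8, -12, 98, -29])
6. MUL -> [0, -8, -12, -2842]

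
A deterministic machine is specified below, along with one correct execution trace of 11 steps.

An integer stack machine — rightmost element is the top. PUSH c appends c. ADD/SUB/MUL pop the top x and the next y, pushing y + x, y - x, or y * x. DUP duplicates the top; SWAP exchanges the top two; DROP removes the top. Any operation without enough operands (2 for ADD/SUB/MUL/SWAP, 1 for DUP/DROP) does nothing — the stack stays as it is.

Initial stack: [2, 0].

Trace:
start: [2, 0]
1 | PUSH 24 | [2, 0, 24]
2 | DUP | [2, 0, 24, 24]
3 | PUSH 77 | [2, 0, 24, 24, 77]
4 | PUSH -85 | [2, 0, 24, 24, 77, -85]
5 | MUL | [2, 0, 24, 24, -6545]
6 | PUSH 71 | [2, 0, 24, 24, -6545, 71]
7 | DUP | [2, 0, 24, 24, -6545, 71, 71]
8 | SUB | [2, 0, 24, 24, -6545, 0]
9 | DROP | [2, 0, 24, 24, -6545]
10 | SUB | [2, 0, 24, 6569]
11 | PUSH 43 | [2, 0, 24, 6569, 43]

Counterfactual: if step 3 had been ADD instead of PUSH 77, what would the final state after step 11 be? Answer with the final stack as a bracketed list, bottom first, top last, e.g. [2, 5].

[2, 4080, 43]

(re-executing from step 3 with the substitution; state before step 3: [2, 0, 24, 24])
3 | ADD | [2, 0, 48]
4 | PUSH -85 | [2, 0, 48, -85]
5 | MUL | [2, 0, -4080]
6 | PUSH 71 | [2, 0, -4080, 71]
7 | DUP | [2, 0, -4080, 71, 71]
8 | SUB | [2, 0, -4080, 0]
9 | DROP | [2, 0, -4080]
10 | SUB | [2, 4080]
11 | PUSH 43 | [2, 4080, 43]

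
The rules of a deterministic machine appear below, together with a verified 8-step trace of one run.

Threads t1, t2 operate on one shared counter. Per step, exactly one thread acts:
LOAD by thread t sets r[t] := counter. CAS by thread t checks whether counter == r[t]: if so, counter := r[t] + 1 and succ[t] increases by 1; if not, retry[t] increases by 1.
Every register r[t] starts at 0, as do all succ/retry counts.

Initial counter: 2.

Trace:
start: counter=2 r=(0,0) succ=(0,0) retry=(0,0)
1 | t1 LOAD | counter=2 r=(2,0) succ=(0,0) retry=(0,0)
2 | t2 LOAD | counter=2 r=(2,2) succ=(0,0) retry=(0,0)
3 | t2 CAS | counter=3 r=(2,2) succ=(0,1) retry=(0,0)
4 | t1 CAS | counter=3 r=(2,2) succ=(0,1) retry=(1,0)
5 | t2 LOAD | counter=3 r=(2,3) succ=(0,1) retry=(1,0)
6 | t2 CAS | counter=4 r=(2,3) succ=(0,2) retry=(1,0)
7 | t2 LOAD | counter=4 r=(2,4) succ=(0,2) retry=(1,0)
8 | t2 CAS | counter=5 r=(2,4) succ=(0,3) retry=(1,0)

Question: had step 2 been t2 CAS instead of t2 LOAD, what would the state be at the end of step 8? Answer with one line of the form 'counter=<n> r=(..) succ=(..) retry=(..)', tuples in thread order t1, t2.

counter=5 r=(2,4) succ=(1,2) retry=(0,2)

(re-executing from step 2 with the substitution; state before step 2: counter=2 r=(2,0) succ=(0,0) retry=(0,0))
2 | t2 CAS | counter=2 r=(2,0) succ=(0,0) retry=(0,1)
3 | t2 CAS | counter=2 r=(2,0) succ=(0,0) retry=(0,2)
4 | t1 CAS | counter=3 r=(2,0) succ=(1,0) retry=(0,2)
5 | t2 LOAD | counter=3 r=(2,3) succ=(1,0) retry=(0,2)
6 | t2 CAS | counter=4 r=(2,3) succ=(1,1) retry=(0,2)
7 | t2 LOAD | counter=4 r=(2,4) succ=(1,1) retry=(0,2)
8 | t2 CAS | counter=5 r=(2,4) succ=(1,2) retry=(0,2)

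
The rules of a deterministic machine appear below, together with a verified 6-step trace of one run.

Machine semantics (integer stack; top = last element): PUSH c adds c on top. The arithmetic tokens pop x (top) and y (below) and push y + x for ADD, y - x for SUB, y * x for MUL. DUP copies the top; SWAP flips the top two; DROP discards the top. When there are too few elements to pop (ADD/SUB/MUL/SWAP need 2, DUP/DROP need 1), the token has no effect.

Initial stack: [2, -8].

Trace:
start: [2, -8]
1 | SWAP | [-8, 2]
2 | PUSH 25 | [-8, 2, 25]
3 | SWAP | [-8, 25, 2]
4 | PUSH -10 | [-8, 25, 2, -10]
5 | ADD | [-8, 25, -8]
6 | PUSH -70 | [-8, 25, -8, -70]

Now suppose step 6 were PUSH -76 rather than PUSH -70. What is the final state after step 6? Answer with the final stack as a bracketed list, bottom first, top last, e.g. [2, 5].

[-8, 25, -8, -76]

(re-executing from step 6 with the substitution; state before step 6: [-8, 25, -8])
6 | PUSH -76 | [-8, 25, -8, -76]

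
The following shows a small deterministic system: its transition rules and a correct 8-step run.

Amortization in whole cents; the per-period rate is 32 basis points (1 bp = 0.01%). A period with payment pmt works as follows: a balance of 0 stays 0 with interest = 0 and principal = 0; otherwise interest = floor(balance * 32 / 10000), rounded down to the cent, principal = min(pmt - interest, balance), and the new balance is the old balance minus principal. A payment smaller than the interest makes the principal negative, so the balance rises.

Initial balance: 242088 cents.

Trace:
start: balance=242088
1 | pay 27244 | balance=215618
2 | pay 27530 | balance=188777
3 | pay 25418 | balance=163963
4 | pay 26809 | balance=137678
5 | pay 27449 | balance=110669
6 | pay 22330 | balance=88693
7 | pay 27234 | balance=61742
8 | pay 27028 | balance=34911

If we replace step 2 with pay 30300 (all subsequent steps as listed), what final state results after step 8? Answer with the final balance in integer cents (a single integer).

32087

(re-executing from step 2 with the substitution; state before step 2: balance=215618)
2 | pay 30300 | balance=186007
3 | pay 25418 | balance=161184
4 | pay 26809 | balance=134890
5 | pay 27449 | balance=107872
6 | pay 22330 | balance=85887
7 | pay 27234 | balance=58927
8 | pay 27028 | balance=32087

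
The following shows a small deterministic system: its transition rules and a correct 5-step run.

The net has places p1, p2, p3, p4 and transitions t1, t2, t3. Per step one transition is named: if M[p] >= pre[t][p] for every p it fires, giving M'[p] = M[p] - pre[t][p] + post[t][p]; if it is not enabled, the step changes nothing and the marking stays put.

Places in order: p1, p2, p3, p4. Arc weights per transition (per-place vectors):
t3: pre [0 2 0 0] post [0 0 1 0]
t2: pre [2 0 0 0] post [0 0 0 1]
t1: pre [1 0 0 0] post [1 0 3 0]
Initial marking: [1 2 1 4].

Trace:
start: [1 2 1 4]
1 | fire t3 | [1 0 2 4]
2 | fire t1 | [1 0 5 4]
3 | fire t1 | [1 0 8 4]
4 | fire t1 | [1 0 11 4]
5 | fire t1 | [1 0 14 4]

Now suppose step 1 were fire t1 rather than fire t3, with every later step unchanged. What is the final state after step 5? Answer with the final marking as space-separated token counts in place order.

1 2 16 4

(re-executing from step 1 with the substitution; state before step 1: [1 2 1 4])
1 | fire t1 | [1 2 4 4]
2 | fire t1 | [1 2 7 4]
3 | fire t1 | [1 2 10 4]
4 | fire t1 | [1 2 13 4]
5 | fire t1 | [1 2 16 4]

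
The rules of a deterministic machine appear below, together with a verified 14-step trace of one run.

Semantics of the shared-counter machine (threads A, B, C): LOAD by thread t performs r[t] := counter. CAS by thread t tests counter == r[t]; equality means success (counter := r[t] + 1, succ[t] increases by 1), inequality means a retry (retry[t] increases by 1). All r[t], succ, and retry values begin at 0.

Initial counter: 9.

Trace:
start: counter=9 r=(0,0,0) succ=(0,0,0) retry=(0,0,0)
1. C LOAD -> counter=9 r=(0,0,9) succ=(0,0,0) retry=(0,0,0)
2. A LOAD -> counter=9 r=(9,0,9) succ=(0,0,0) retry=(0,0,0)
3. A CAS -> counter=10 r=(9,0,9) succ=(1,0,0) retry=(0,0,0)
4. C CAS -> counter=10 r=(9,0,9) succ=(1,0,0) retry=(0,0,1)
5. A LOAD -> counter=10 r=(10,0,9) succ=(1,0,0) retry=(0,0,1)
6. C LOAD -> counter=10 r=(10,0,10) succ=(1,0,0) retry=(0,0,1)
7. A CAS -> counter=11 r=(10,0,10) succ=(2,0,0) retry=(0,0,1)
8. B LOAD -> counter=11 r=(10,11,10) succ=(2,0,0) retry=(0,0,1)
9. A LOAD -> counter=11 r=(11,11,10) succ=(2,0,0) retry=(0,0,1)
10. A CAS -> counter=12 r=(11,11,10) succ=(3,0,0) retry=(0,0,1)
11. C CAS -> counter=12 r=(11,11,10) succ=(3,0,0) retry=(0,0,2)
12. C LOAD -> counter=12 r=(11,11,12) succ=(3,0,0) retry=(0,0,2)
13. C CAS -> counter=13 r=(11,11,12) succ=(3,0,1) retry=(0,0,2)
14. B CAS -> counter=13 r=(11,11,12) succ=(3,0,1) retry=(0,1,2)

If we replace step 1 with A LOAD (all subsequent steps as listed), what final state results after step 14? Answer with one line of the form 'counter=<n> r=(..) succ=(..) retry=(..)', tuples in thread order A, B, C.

(re-executing from step 1 with the substitution; state before step 1: counter=9 r=(0,0,0) succ=(0,0,0) retry=(0,0,0))
1. A LOAD -> counter=9 r=(9,0,0) succ=(0,0,0) retry=(0,0,0)
2. A LOAD -> counter=9 r=(9,0,0) succ=(0,0,0) retry=(0,0,0)
3. A CAS -> counter=10 r=(9,0,0) succ=(1,0,0) retry=(0,0,0)
4. C CAS -> counter=10 r=(9,0,0) succ=(1,0,0) retry=(0,0,1)
5. A LOAD -> counter=10 r=(10,0,0) succ=(1,0,0) retry=(0,0,1)
6. C LOAD -> counter=10 r=(10,0,10) succ=(1,0,0) retry=(0,0,1)
7. A CAS -> counter=11 r=(10,0,10) succ=(2,0,0) retry=(0,0,1)
8. B LOAD -> counter=11 r=(10,11,10) succ=(2,0,0) retry=(0,0,1)
9. A LOAD -> counter=11 r=(11,11,10) succ=(2,0,0) retry=(0,0,1)
10. A CAS -> counter=12 r=(11,11,10) succ=(3,0,0) retry=(0,0,1)
11. C CAS -> counter=12 r=(11,11,10) succ=(3,0,0) retry=(0,0,2)
12. C LOAD -> counter=12 r=(11,11,12) succ=(3,0,0) retry=(0,0,2)
13. C CAS -> counter=13 r=(11,11,12) succ=(3,0,1) retry=(0,0,2)
14. B CAS -> counter=13 r=(11,11,12) succ=(3,0,1) retry=(0,1,2)

counter=13 r=(11,11,12) succ=(3,0,1) retry=(0,1,2)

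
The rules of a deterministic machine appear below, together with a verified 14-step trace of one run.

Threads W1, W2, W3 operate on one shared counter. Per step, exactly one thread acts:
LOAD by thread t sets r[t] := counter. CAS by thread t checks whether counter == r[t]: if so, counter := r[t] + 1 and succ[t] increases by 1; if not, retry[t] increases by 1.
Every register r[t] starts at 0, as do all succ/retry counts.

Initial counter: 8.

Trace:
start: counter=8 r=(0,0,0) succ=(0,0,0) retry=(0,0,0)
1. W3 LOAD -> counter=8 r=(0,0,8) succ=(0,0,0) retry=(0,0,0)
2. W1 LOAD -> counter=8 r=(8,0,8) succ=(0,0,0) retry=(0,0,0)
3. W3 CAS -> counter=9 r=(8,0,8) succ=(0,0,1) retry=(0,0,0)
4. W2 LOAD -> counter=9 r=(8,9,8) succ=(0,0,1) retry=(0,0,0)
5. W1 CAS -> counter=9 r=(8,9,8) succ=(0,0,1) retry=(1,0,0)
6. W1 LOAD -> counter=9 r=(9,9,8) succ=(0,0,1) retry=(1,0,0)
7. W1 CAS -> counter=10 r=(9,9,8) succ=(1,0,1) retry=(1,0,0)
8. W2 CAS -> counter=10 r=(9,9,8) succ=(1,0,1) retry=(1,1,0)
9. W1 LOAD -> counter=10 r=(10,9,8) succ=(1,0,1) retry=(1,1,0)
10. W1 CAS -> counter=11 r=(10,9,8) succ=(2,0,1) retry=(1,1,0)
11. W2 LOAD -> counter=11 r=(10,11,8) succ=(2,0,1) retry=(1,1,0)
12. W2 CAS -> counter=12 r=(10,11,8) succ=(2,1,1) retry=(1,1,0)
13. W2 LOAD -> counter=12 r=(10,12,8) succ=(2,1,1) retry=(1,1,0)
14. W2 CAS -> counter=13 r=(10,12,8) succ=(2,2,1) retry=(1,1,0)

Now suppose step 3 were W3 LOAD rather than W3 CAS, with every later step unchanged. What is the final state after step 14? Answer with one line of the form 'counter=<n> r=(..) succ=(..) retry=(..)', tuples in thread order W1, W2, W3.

(re-executing from step 3 with the substitution; state before step 3: counter=8 r=(8,0,8) succ=(0,0,0) retry=(0,0,0))
3. W3 LOAD -> counter=8 r=(8,0,8) succ=(0,0,0) retry=(0,0,0)
4. W2 LOAD -> counter=8 r=(8,8,8) succ=(0,0,0) retry=(0,0,0)
5. W1 CAS -> counter=9 r=(8,8,8) succ=(1,0,0) retry=(0,0,0)
6. W1 LOAD -> counter=9 r=(9,8,8) succ=(1,0,0) retry=(0,0,0)
7. W1 CAS -> counter=10 r=(9,8,8) succ=(2,0,0) retry=(0,0,0)
8. W2 CAS -> counter=10 r=(9,8,8) succ=(2,0,0) retry=(0,1,0)
9. W1 LOAD -> counter=10 r=(10,8,8) succ=(2,0,0) retry=(0,1,0)
10. W1 CAS -> counter=11 r=(10,8,8) succ=(3,0,0) retry=(0,1,0)
11. W2 LOAD -> counter=11 r=(10,11,8) succ=(3,0,0) retry=(0,1,0)
12. W2 CAS -> counter=12 r=(10,11,8) succ=(3,1,0) retry=(0,1,0)
13. W2 LOAD -> counter=12 r=(10,12,8) succ=(3,1,0) retry=(0,1,0)
14. W2 CAS -> counter=13 r=(10,12,8) succ=(3,2,0) retry=(0,1,0)

counter=13 r=(10,12,8) succ=(3,2,0) retry=(0,1,0)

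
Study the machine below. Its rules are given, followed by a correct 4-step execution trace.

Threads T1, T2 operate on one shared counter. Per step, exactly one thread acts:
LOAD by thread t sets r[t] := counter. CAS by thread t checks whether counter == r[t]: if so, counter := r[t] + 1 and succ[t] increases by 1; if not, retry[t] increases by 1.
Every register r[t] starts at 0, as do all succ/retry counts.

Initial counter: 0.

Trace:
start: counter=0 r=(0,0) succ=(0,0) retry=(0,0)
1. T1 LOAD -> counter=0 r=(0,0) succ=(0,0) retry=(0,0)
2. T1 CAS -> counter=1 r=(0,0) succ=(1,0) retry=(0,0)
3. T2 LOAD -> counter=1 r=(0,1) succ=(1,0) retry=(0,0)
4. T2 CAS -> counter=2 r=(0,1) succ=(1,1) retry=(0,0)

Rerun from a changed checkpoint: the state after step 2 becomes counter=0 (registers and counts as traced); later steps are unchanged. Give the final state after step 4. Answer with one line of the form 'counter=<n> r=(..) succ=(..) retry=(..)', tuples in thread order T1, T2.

counter=1 r=(0,0) succ=(1,1) retry=(0,0)

state after step 2 := counter=0 r=(0,0) succ=(1,0) retry=(0,0)
3. T2 LOAD -> counter=0 r=(0,0) succ=(1,0) retry=(0,0)
4. T2 CAS -> counter=1 r=(0,0) succ=(1,1) retry=(0,0)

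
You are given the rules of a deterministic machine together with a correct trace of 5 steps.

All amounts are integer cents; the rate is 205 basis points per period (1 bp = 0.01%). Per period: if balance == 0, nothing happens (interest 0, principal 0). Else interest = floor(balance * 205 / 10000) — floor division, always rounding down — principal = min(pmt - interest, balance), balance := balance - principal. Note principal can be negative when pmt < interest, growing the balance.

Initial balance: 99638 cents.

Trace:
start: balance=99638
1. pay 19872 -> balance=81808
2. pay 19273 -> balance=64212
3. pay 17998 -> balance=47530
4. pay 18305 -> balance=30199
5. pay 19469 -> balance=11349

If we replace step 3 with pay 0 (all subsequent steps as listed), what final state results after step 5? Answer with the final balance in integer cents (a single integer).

(re-executing from step 3 with the substitution; state before step 3: balance=64212)
3. pay 0 -> balance=65528
4. pay 18305 -> balance=48566
5. pay 19469 -> balance=30092

30092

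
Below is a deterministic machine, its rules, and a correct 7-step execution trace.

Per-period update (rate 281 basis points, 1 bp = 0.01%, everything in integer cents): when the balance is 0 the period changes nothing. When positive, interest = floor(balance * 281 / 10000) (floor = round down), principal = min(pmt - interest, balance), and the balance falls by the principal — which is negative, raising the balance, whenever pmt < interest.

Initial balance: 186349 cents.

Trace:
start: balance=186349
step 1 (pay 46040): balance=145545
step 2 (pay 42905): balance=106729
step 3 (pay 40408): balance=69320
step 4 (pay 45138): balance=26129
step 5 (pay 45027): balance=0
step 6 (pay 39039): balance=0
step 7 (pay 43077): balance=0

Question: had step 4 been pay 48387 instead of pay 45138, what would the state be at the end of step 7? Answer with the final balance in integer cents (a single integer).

(re-executing from step 4 with the substitution; state before step 4: balance=69320)
step 4 (pay 48387): balance=22880
step 5 (pay 45027): balance=0
step 6 (pay 39039): balance=0
step 7 (pay 43077): balance=0

0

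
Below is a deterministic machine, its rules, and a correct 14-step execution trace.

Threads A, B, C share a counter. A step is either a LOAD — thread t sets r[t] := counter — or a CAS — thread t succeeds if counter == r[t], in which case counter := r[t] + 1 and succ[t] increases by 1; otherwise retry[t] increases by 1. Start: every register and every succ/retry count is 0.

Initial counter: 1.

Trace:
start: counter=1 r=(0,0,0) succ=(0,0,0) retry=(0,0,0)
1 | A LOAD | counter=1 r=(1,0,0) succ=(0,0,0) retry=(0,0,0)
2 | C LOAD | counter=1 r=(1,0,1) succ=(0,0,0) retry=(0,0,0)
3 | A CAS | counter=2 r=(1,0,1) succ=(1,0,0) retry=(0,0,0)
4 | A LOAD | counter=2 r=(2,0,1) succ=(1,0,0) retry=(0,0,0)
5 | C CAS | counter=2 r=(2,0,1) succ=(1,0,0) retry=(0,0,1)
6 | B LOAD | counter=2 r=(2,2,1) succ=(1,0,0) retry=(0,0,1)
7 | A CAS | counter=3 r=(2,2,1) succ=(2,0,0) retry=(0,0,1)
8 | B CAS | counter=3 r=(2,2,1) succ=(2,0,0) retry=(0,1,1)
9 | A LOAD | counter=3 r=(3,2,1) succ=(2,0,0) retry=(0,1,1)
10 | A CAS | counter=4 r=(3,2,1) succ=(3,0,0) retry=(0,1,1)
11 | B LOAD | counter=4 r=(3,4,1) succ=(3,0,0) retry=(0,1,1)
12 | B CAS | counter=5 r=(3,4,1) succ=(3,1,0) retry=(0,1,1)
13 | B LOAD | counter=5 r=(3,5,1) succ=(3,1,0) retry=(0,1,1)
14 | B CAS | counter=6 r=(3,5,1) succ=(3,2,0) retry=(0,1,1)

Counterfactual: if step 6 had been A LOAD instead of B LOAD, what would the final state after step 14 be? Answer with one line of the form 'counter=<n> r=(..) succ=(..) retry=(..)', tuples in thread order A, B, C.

(re-executing from step 6 with the substitution; state before step 6: counter=2 r=(2,0,1) succ=(1,0,0) retry=(0,0,1))
6 | A LOAD | counter=2 r=(2,0,1) succ=(1,0,0) retry=(0,0,1)
7 | A CAS | counter=3 r=(2,0,1) succ=(2,0,0) retry=(0,0,1)
8 | B CAS | counter=3 r=(2,0,1) succ=(2,0,0) retry=(0,1,1)
9 | A LOAD | counter=3 r=(3,0,1) succ=(2,0,0) retry=(0,1,1)
10 | A CAS | counter=4 r=(3,0,1) succ=(3,0,0) retry=(0,1,1)
11 | B LOAD | counter=4 r=(3,4,1) succ=(3,0,0) retry=(0,1,1)
12 | B CAS | counter=5 r=(3,4,1) succ=(3,1,0) retry=(0,1,1)
13 | B LOAD | counter=5 r=(3,5,1) succ=(3,1,0) retry=(0,1,1)
14 | B CAS | counter=6 r=(3,5,1) succ=(3,2,0) retry=(0,1,1)

counter=6 r=(3,5,1) succ=(3,2,0) retry=(0,1,1)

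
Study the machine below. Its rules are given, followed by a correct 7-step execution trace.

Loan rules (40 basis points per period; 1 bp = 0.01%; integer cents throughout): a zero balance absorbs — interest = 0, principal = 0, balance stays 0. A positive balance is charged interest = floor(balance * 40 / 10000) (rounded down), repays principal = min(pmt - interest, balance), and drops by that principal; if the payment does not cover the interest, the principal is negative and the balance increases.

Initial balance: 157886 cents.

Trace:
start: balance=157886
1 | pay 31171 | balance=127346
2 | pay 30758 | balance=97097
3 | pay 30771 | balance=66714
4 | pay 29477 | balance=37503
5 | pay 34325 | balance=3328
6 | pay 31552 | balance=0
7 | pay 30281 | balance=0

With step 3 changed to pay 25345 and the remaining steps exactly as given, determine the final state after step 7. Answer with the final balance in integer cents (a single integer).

(re-executing from step 3 with the substitution; state before step 3: balance=97097)
3 | pay 25345 | balance=72140
4 | pay 29477 | balance=42951
5 | pay 34325 | balance=8797
6 | pay 31552 | balance=0
7 | pay 30281 | balance=0

0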